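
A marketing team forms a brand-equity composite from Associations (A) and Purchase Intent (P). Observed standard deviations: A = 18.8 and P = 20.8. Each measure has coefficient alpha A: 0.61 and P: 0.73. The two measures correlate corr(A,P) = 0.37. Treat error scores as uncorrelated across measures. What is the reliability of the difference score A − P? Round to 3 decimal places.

Var(A−P) = 18.8² + 20.8² − 2·18.8·20.8·0.37 = 786.08 − 289.37 = 496.71.
Because errors are independent across components, Cov(Tᵢ,Tⱼ) = Cov(Xᵢ,Xⱼ); the off-diagonal part of the true-score variance is the same as above.
True-score variance = [18.8²·0.61 + 20.8²·0.73] − 289.37 = 531.426 − 289.37 = 242.056.
Reliability = 242.056 / 496.71 = 0.487.

0.487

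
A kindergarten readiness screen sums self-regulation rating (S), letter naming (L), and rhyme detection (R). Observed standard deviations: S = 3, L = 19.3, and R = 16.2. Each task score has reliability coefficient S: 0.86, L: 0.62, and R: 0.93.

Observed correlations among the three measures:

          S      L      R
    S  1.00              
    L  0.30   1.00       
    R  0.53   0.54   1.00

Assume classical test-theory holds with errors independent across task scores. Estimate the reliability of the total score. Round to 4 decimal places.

0.8491

Var(S+L+R) = 3² + 19.3² + 16.2² + 2·[3·19.3·0.30 + 3·16.2·0.53 + 19.3·16.2·0.54] = 643.93 + 423.929 = 1067.86.
Under uncorrelated errors the observed covariances equal the true-score covariances, so only the own-variance terms attenuate.
True-score variance = [3²·0.86 + 19.3²·0.62 + 16.2²·0.93] + 423.929 = 482.753 + 423.929 = 906.682.
Reliability = 906.682 / 1067.86 = 0.8491.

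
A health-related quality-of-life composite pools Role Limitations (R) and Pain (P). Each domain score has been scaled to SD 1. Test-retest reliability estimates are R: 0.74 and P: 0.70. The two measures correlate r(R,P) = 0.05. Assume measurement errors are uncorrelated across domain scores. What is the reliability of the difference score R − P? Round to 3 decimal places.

Var(R−P) = 1 + 1 − 2·0.05 = 2 − 0.1 = 1.9.
With uncorrelated errors the cross-covariances are all true-score covariance, so they carry over unchanged; only the diagonal terms shrink to ρᵢσᵢ².
True-score variance = [0.74 + 0.70] − 0.1 = 1.44 − 0.1 = 1.34.
Reliability = 1.34 / 1.9 = 0.705.

0.705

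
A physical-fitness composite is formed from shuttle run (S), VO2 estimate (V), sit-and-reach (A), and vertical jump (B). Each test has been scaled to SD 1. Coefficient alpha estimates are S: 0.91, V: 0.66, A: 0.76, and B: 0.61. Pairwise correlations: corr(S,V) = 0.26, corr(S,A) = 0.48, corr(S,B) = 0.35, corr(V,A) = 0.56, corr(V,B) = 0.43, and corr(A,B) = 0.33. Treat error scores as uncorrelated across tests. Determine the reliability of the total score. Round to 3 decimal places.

0.880

Var(S+V+A+B) = 4 + 2·[0.26 + 0.48 + 0.35 + 0.56 + 0.43 + 0.33] = 4 + 4.82 = 8.82.
Because errors are independent across components, Cov(Tᵢ,Tⱼ) = Cov(Xᵢ,Xⱼ); the off-diagonal part of the true-score variance is the same as above.
True-score variance = [0.91 + 0.66 + 0.76 + 0.61] + 4.82 = 2.94 + 4.82 = 7.76.
Reliability = 7.76 / 8.82 = 0.880.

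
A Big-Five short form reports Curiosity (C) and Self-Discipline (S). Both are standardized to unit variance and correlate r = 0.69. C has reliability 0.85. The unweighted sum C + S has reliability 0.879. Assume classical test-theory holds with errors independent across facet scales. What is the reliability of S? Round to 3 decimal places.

0.741

Var(C+S) = 2 + 2·0.69 = 3.380.
True-score variance = ρ_C + ρ_S + 2·0.69, so 0.879 = (0.85 + ρ_S + 1.38) / 3.380.
ρ_S = 0.879·3.380 − 0.85 − 1.38 = 0.741.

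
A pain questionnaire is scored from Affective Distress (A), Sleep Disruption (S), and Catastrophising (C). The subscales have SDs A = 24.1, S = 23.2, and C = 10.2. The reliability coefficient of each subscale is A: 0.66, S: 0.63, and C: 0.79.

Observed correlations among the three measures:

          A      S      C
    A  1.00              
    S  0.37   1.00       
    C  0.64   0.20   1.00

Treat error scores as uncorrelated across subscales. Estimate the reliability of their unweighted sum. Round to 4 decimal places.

Var(A+S+C) = 24.1² + 23.2² + 10.2² + 2·[24.1·23.2·0.37 + 24.1·10.2·0.64 + 23.2·10.2·0.20] = 1223.09 + 823.054 = 2046.14.
With uncorrelated errors the cross-covariances are all true-score covariance, so they carry over unchanged; only the diagonal terms shrink to ρᵢσᵢ².
True-score variance = [24.1²·0.66 + 23.2²·0.63 + 10.2²·0.79] + 823.054 = 804.617 + 823.054 = 1627.67.
Reliability = 1627.67 / 2046.14 = 0.7955.

0.7955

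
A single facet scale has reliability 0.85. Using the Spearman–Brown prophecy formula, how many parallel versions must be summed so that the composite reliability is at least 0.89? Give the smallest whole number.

k ≥ ρ*(1−ρ₁)/(ρ₁(1−ρ*)) = 0.89·0.15 / (0.85·0.11) = 1.428.
Smallest integer k = 2.

2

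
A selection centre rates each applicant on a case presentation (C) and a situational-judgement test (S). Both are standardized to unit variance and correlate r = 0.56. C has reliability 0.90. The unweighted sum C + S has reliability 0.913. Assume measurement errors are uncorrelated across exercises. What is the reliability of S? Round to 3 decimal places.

0.829

Var(C+S) = 2 + 2·0.56 = 3.120.
True-score variance = ρ_C + ρ_S + 2·0.56, so 0.913 = (0.90 + ρ_S + 1.12) / 3.120.
ρ_S = 0.913·3.120 − 0.90 − 1.12 = 0.829.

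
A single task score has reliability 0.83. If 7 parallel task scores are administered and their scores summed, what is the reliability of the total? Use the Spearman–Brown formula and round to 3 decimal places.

ρ_k = kρ / (1 + (k−1)ρ) = 7·0.83 / (1 + 6·0.83) = 5.810 / 5.980 = 0.972.

0.972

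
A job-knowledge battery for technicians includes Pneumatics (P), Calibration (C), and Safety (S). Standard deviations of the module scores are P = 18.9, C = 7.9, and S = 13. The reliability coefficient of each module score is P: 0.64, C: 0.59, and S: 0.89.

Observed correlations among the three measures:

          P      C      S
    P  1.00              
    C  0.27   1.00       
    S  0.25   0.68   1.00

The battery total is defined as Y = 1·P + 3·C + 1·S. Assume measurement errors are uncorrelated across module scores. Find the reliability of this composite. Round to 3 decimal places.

0.798

Var(Y) = 18.9² + 3²·7.9² + 13² + 2·[3·18.9·7.9·0.27 + 18.9·13·0.25 + 3·7.9·13·0.68] = 1087.9 + 783.748 = 1871.65.
With uncorrelated errors the cross-covariances are all true-score covariance, so they carry over unchanged; only the diagonal terms shrink to ρᵢσᵢ².
True-score variance = [18.9²·0.64 + 3²·7.9²·0.59 + 13²·0.89] + 783.748 = 710.421 + 783.748 = 1494.17.
Reliability = 1494.17 / 1871.65 = 0.798.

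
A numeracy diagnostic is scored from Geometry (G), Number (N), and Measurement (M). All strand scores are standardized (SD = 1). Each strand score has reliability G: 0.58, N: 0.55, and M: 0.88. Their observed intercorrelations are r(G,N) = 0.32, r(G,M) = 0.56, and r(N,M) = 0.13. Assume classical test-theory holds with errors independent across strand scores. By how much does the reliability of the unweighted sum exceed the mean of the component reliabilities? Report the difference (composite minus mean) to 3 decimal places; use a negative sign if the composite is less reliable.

0.133

Var(sum) = 3 + 2.02 = 5.02; true-score variance = 2.01 + 2.02 = 4.03; composite reliability = 0.8028.
Mean component reliability = 0.6700.
Difference = 0.8028 − 0.6700 = 0.133.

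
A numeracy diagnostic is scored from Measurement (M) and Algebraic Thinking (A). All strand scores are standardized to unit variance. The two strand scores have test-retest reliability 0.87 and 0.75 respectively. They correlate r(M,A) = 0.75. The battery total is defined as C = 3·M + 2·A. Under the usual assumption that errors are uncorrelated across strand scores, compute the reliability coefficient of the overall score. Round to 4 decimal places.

Var(C) = 3² + 2² + 2·[6·0.75] = 13 + 9 = 22.
Because errors are independent across components, Cov(Tᵢ,Tⱼ) = Cov(Xᵢ,Xⱼ); the off-diagonal part of the true-score variance is the same as above.
True-score variance = [3²·0.87 + 2²·0.75] + 9 = 10.83 + 9 = 19.83.
Reliability = 19.83 / 22 = 0.9014.

0.9014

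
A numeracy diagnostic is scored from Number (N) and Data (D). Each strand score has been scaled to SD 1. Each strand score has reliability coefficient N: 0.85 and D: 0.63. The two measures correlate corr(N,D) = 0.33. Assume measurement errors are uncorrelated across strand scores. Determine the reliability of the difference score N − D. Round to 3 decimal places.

Var(N−D) = 1 + 1 − 2·0.33 = 2 − 0.66 = 1.34.
Under uncorrelated errors the observed covariances equal the true-score covariances, so only the own-variance terms attenuate.
True-score variance = [0.85 + 0.63] − 0.66 = 1.48 − 0.66 = 0.82.
Reliability = 0.82 / 1.34 = 0.612.

0.612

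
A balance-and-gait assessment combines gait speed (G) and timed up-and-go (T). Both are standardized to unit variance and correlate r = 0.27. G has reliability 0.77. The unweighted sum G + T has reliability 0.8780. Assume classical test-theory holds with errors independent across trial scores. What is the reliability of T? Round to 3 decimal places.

0.920

Var(G+T) = 2 + 2·0.27 = 2.540.
True-score variance = ρ_G + ρ_T + 2·0.27, so 0.8780 = (0.77 + ρ_T + 0.54) / 2.540.
ρ_T = 0.8780·2.540 − 0.77 − 0.54 = 0.920.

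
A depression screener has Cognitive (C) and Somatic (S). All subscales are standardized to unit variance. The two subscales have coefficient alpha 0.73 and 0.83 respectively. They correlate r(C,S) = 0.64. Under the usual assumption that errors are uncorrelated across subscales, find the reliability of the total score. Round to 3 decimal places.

0.866

Var(C+S) = 2 + 2·[0.64] = 2 + 1.28 = 3.28.
Because errors are independent across components, Cov(Tᵢ,Tⱼ) = Cov(Xᵢ,Xⱼ); the off-diagonal part of the true-score variance is the same as above.
True-score variance = [0.73 + 0.83] + 1.28 = 1.56 + 1.28 = 2.84.
Reliability = 2.84 / 3.28 = 0.866.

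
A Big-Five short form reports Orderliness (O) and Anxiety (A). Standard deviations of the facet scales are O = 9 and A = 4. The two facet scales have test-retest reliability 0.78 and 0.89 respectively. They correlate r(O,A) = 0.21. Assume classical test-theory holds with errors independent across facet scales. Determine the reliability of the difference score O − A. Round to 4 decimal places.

Var(O−A) = 9² + 4² − 2·9·4·0.21 = 97 − 15.12 = 81.88.
Under uncorrelated errors the observed covariances equal the true-score covariances, so only the own-variance terms attenuate.
True-score variance = [9²·0.78 + 4²·0.89] − 15.12 = 77.42 − 15.12 = 62.3.
Reliability = 62.3 / 81.88 = 0.7609.

0.7609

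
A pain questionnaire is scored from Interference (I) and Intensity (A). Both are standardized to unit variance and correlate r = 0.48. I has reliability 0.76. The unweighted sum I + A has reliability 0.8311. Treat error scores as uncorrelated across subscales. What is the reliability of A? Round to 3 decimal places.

0.740

Var(I+A) = 2 + 2·0.48 = 2.960.
True-score variance = ρ_I + ρ_A + 2·0.48, so 0.8311 = (0.76 + ρ_A + 0.96) / 2.960.
ρ_A = 0.8311·2.960 − 0.76 − 0.96 = 0.740.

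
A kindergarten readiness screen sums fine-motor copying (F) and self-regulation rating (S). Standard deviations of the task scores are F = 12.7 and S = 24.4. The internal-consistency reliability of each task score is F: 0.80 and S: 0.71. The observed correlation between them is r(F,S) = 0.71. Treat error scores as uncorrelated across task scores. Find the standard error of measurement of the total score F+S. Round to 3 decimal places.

Var(total) = 756.65 + 440.03 = 1196.68.
True-score variance = 551.738 + 440.03 = 991.767, so reliability = 0.8288.
Error variance = 1196.68 − 991.767 = 204.912; SEM = √204.912 = 14.315.

14.315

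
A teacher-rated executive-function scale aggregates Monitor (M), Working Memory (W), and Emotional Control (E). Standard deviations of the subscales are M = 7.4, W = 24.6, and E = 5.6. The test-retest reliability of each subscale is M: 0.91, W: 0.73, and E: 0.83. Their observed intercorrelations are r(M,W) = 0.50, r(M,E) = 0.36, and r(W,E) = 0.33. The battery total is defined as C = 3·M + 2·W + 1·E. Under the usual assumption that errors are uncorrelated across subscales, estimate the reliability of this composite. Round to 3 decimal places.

0.837

Var(C) = 3²·7.4² + 2²·24.6² + 5.6² + 2·[6·7.4·24.6·0.50 + 3·7.4·5.6·0.36 + 2·24.6·5.6·0.33] = 2944.84 + 1363.59 = 4308.43.
Because errors are independent across components, Cov(Tᵢ,Tⱼ) = Cov(Xᵢ,Xⱼ); the off-diagonal part of the true-score variance is the same as above.
True-score variance = [3²·7.4²·0.91 + 2²·24.6²·0.73 + 5.6²·0.83] + 1363.59 = 2241.58 + 1363.59 = 3605.17.
Reliability = 3605.17 / 4308.43 = 0.837.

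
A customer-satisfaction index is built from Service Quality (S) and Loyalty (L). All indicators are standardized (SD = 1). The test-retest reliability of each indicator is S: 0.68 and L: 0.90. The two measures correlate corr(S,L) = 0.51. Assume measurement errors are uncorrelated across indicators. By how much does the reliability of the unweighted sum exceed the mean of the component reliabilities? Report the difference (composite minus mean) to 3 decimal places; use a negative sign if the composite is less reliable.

Var(sum) = 2 + 1.02 = 3.02; true-score variance = 1.58 + 1.02 = 2.6; composite reliability = 0.8609.
Mean component reliability = 0.7900.
Difference = 0.8609 − 0.7900 = 0.071.

0.071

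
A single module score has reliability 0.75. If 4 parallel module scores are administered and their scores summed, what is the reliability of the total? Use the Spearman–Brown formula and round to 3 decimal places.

0.923

ρ_k = kρ / (1 + (k−1)ρ) = 4·0.75 / (1 + 3·0.75) = 3.000 / 3.250 = 0.923.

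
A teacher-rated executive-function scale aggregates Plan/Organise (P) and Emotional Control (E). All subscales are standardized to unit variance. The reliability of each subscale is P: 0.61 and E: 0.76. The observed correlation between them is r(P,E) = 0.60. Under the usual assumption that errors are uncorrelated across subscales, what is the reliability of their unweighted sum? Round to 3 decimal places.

0.803

Var(P+E) = 2 + 2·[0.60] = 2 + 1.2 = 3.2.
With uncorrelated errors the cross-covariances are all true-score covariance, so they carry over unchanged; only the diagonal terms shrink to ρᵢσᵢ².
True-score variance = [0.61 + 0.76] + 1.2 = 1.37 + 1.2 = 2.57.
Reliability = 2.57 / 3.2 = 0.803.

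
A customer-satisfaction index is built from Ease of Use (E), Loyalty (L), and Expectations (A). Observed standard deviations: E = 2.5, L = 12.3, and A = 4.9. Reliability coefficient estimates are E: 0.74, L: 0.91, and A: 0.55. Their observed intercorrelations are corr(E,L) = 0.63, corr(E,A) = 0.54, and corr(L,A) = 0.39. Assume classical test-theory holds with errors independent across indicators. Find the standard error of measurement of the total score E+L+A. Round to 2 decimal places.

Var(total) = 181.55 + 98.9856 = 280.536.
True-score variance = 155.504 + 98.9856 = 254.49, so reliability = 0.9072.
Error variance = 280.536 − 254.49 = 26.0456; SEM = √26.0456 = 5.10.

5.10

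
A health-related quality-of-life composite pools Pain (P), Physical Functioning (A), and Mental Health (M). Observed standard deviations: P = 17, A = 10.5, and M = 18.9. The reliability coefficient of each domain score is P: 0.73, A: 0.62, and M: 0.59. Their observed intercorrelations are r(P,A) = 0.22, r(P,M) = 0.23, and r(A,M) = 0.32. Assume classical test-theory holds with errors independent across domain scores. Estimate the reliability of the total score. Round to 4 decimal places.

0.7600

Var(P+A+M) = 17² + 10.5² + 18.9² + 2·[17·10.5·0.22 + 17·18.9·0.23 + 10.5·18.9·0.32] = 756.46 + 353.346 = 1109.81.
Because errors are independent across components, Cov(Tᵢ,Tⱼ) = Cov(Xᵢ,Xⱼ); the off-diagonal part of the true-score variance is the same as above.
True-score variance = [17²·0.73 + 10.5²·0.62 + 18.9²·0.59] + 353.346 = 490.079 + 353.346 = 843.425.
Reliability = 843.425 / 1109.81 = 0.7600.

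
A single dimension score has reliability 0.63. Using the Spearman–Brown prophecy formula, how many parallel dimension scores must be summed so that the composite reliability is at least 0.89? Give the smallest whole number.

k ≥ ρ*(1−ρ₁)/(ρ₁(1−ρ*)) = 0.89·0.37 / (0.63·0.11) = 4.752.
Smallest integer k = 5.

5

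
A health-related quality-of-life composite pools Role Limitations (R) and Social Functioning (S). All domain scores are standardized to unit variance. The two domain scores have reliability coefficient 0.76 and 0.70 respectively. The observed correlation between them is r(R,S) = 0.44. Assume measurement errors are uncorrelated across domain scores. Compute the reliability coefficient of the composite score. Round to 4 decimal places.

0.8125

Var(R+S) = 2 + 2·[0.44] = 2 + 0.88 = 2.88.
Under uncorrelated errors the observed covariances equal the true-score covariances, so only the own-variance terms attenuate.
True-score variance = [0.76 + 0.70] + 0.88 = 1.46 + 0.88 = 2.34.
Reliability = 2.34 / 2.88 = 0.8125.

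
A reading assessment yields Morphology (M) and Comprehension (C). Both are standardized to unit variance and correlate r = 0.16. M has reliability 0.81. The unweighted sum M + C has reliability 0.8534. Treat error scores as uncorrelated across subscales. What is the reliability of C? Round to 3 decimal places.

Var(M+C) = 2 + 2·0.16 = 2.320.
True-score variance = ρ_M + ρ_C + 2·0.16, so 0.8534 = (0.81 + ρ_C + 0.32) / 2.320.
ρ_C = 0.8534·2.320 − 0.81 − 0.32 = 0.850.

0.850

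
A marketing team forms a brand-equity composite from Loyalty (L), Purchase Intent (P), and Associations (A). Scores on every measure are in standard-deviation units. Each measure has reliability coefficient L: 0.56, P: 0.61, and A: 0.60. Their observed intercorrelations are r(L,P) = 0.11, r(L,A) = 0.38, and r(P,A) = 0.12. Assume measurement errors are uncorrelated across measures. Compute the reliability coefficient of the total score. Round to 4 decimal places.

0.7085

Var(L+P+A) = 3 + 2·[0.11 + 0.38 + 0.12] = 3 + 1.22 = 4.22.
With uncorrelated errors the cross-covariances are all true-score covariance, so they carry over unchanged; only the diagonal terms shrink to ρᵢσᵢ².
True-score variance = [0.56 + 0.61 + 0.60] + 1.22 = 1.77 + 1.22 = 2.99.
Reliability = 2.99 / 4.22 = 0.7085.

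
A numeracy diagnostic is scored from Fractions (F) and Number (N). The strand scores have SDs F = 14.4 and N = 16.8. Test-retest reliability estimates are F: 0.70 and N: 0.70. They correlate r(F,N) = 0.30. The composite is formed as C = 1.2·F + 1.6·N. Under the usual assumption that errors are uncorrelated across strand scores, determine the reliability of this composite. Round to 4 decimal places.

Var(C) = 1.2²·14.4² + 1.6²·16.8² + 2·[1.92·14.4·16.8·0.30] = 1021.13 + 278.692 = 1299.82.
Because errors are independent across components, Cov(Tᵢ,Tⱼ) = Cov(Xᵢ,Xⱼ); the off-diagonal part of the true-score variance is the same as above.
True-score variance = [1.2²·14.4²·0.70 + 1.6²·16.8²·0.70] + 278.692 = 714.793 + 278.692 = 993.485.
Reliability = 993.485 / 1299.82 = 0.7643.

0.7643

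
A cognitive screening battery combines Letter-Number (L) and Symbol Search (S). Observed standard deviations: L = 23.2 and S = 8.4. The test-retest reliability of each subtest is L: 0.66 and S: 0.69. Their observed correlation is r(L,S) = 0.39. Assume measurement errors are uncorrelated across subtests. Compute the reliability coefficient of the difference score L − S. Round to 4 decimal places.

0.5515

Var(L−S) = 23.2² + 8.4² − 2·23.2·8.4·0.39 = 608.8 − 152.006 = 456.794.
With uncorrelated errors the cross-covariances are all true-score covariance, so they carry over unchanged; only the diagonal terms shrink to ρᵢσᵢ².
True-score variance = [23.2²·0.66 + 8.4²·0.69] − 152.006 = 403.925 − 152.006 = 251.918.
Reliability = 251.918 / 456.794 = 0.5515.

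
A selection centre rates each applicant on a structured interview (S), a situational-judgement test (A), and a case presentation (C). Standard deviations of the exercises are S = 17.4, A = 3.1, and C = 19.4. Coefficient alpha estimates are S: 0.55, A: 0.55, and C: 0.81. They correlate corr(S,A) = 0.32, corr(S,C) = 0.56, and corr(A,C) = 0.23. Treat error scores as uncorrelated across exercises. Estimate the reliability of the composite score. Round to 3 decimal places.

0.812

Var(S+A+C) = 17.4² + 3.1² + 19.4² + 2·[17.4·3.1·0.32 + 17.4·19.4·0.56 + 3.1·19.4·0.23] = 688.73 + 440.253 = 1128.98.
With uncorrelated errors the cross-covariances are all true-score covariance, so they carry over unchanged; only the diagonal terms shrink to ρᵢσᵢ².
True-score variance = [17.4²·0.55 + 3.1²·0.55 + 19.4²·0.81] + 440.253 = 476.655 + 440.253 = 916.908.
Reliability = 916.908 / 1128.98 = 0.812.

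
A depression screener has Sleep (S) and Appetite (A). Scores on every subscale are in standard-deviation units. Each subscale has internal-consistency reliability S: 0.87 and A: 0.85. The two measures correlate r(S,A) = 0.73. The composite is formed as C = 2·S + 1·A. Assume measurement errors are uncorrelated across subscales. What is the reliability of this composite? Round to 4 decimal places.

Var(C) = 2² + 1 + 2·[2·0.73] = 5 + 2.92 = 7.92.
With uncorrelated errors the cross-covariances are all true-score covariance, so they carry over unchanged; only the diagonal terms shrink to ρᵢσᵢ².
True-score variance = [2²·0.87 + 0.85] + 2.92 = 4.33 + 2.92 = 7.25.
Reliability = 7.25 / 7.92 = 0.9154.

0.9154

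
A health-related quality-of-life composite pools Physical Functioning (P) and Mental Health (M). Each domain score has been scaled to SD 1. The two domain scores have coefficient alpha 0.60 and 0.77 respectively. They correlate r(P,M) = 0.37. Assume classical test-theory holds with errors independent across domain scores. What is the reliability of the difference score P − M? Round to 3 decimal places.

0.500

Var(P−M) = 1 + 1 − 2·0.37 = 2 − 0.74 = 1.26.
Because errors are independent across components, Cov(Tᵢ,Tⱼ) = Cov(Xᵢ,Xⱼ); the off-diagonal part of the true-score variance is the same as above.
True-score variance = [0.60 + 0.77] − 0.74 = 1.37 − 0.74 = 0.63.
Reliability = 0.63 / 1.26 = 0.500.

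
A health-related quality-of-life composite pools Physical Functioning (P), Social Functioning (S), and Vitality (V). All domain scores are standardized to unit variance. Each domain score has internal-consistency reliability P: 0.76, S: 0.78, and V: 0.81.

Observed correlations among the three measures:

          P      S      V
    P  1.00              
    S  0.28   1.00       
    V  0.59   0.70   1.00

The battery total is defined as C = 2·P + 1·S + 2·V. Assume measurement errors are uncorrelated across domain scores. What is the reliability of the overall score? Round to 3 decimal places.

Var(C) = 2² + 1 + 2² + 2·[2·0.28 + 4·0.59 + 2·0.70] = 9 + 8.64 = 17.64.
With uncorrelated errors the cross-covariances are all true-score covariance, so they carry over unchanged; only the diagonal terms shrink to ρᵢσᵢ².
True-score variance = [2²·0.76 + 0.78 + 2²·0.81] + 8.64 = 7.06 + 8.64 = 15.7.
Reliability = 15.7 / 17.64 = 0.890.

0.890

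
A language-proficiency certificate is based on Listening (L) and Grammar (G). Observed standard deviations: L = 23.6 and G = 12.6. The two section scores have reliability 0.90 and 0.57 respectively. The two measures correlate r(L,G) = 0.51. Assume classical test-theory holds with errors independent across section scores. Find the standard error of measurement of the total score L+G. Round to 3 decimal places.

Var(total) = 715.72 + 303.307 = 1019.03.
True-score variance = 591.757 + 303.307 = 895.064, so reliability = 0.8784.
Error variance = 1019.03 − 895.064 = 123.963; SEM = √123.963 = 11.134.

11.134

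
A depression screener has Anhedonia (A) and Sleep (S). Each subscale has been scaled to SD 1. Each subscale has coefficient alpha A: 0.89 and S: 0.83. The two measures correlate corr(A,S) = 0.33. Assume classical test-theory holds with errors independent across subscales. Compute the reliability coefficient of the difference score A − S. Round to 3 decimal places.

Var(A−S) = 1 + 1 − 2·0.33 = 2 − 0.66 = 1.34.
With uncorrelated errors the cross-covariances are all true-score covariance, so they carry over unchanged; only the diagonal terms shrink to ρᵢσᵢ².
True-score variance = [0.89 + 0.83] − 0.66 = 1.72 − 0.66 = 1.06.
Reliability = 1.06 / 1.34 = 0.791.

0.791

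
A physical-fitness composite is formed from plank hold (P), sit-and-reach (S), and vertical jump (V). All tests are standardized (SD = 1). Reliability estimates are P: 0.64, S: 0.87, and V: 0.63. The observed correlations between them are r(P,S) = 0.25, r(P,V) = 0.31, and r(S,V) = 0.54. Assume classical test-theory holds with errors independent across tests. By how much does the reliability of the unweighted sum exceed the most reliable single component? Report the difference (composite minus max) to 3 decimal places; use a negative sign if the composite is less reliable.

-0.035

Var(sum) = 3 + 2.2 = 5.2; true-score variance = 2.14 + 2.2 = 4.34; composite reliability = 0.8346.
Max component reliability = 0.8700.
Difference = 0.8346 − 0.8700 = -0.035.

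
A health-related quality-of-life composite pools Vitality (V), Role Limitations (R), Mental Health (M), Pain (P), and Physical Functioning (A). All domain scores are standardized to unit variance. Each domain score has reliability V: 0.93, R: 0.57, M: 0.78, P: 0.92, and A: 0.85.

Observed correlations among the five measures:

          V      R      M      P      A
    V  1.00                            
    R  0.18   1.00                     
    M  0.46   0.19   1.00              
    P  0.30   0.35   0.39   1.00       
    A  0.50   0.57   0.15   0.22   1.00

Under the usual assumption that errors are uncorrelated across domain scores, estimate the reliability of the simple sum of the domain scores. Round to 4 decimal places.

Var(V+R+M+P+A) = 5 + 2·[0.18 + 0.46 + 0.30 + 0.50 + 0.19 + 0.35 + 0.57 + 0.39 + 0.15 + 0.22] = 5 + 6.62 = 11.62.
Because errors are independent across components, Cov(Tᵢ,Tⱼ) = Cov(Xᵢ,Xⱼ); the off-diagonal part of the true-score variance is the same as above.
True-score variance = [0.93 + 0.57 + 0.78 + 0.92 + 0.85] + 6.62 = 4.05 + 6.62 = 10.67.
Reliability = 10.67 / 11.62 = 0.9182.

0.9182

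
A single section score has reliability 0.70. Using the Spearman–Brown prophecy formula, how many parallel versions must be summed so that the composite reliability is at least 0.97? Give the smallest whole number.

14

k ≥ ρ*(1−ρ₁)/(ρ₁(1−ρ*)) = 0.97·0.30 / (0.70·0.03) = 13.857.
Smallest integer k = 14.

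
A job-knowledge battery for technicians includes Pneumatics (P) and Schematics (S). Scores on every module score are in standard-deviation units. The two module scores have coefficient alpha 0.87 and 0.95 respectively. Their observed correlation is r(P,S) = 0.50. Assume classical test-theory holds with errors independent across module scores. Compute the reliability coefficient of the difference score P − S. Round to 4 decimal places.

Var(P−S) = 1 + 1 − 2·0.50 = 2 − 1 = 1.
With uncorrelated errors the cross-covariances are all true-score covariance, so they carry over unchanged; only the diagonal terms shrink to ρᵢσᵢ².
True-score variance = [0.87 + 0.95] − 1 = 1.82 − 1 = 0.82.
Reliability = 0.82 / 1 = 0.8200.

0.8200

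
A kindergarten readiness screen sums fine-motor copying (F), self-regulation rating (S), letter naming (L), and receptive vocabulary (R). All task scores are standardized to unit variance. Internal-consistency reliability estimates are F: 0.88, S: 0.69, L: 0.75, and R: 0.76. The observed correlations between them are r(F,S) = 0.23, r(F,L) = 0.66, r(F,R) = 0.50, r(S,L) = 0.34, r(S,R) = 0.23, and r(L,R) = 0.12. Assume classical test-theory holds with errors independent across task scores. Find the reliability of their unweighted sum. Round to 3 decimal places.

Var(F+S+L+R) = 4 + 2·[0.23 + 0.66 + 0.50 + 0.34 + 0.23 + 0.12] = 4 + 4.16 = 8.16.
Under uncorrelated errors the observed covariances equal the true-score covariances, so only the own-variance terms attenuate.
True-score variance = [0.88 + 0.69 + 0.75 + 0.76] + 4.16 = 3.08 + 4.16 = 7.24.
Reliability = 7.24 / 8.16 = 0.887.

0.887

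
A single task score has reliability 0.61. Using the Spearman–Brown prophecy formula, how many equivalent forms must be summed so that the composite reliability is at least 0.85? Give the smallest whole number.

k ≥ ρ*(1−ρ₁)/(ρ₁(1−ρ*)) = 0.85·0.39 / (0.61·0.15) = 3.623.
Smallest integer k = 4.

4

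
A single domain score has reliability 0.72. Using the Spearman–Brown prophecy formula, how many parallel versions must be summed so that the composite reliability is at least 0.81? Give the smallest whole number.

2

k ≥ ρ*(1−ρ₁)/(ρ₁(1−ρ*)) = 0.81·0.28 / (0.72·0.19) = 1.658.
Smallest integer k = 2.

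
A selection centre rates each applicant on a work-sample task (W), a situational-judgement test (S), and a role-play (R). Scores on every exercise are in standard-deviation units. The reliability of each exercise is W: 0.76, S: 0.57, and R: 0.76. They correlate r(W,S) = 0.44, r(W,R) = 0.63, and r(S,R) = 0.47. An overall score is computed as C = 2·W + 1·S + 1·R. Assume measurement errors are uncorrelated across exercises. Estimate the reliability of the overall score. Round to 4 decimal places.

0.8547

Var(C) = 2² + 1 + 1 + 2·[2·0.44 + 2·0.63 + 0.47] = 6 + 5.22 = 11.22.
With uncorrelated errors the cross-covariances are all true-score covariance, so they carry over unchanged; only the diagonal terms shrink to ρᵢσᵢ².
True-score variance = [2²·0.76 + 0.57 + 0.76] + 5.22 = 4.37 + 5.22 = 9.59.
Reliability = 9.59 / 11.22 = 0.8547.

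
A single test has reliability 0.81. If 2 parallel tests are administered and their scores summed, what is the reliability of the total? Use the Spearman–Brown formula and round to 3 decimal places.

ρ_k = kρ / (1 + (k−1)ρ) = 2·0.81 / (1 + 1·0.81) = 1.620 / 1.810 = 0.895.

0.895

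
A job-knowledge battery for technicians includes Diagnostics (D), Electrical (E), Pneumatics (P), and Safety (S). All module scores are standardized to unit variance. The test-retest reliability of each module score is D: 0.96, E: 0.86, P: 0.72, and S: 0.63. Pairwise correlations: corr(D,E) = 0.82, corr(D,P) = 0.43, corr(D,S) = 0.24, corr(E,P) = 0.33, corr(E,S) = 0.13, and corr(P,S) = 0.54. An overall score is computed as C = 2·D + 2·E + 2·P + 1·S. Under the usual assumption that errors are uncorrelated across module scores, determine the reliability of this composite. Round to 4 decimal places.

0.9245

Var(C) = 2² + 2² + 2² + 1 + 2·[4·0.82 + 4·0.43 + 2·0.24 + 4·0.33 + 2·0.13 + 2·0.54] = 13 + 16.28 = 29.28.
With uncorrelated errors the cross-covariances are all true-score covariance, so they carry over unchanged; only the diagonal terms shrink to ρᵢσᵢ².
True-score variance = [2²·0.96 + 2²·0.86 + 2²·0.72 + 0.63] + 16.28 = 10.79 + 16.28 = 27.07.
Reliability = 27.07 / 29.28 = 0.9245.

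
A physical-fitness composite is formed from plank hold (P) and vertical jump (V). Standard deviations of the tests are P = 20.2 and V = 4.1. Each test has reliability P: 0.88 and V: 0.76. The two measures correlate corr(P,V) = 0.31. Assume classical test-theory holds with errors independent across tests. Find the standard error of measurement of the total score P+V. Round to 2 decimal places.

Var(total) = 424.85 + 51.3484 = 476.198.
True-score variance = 371.851 + 51.3484 = 423.199, so reliability = 0.8887.
Error variance = 476.198 − 423.199 = 52.9992; SEM = √52.9992 = 7.28.

7.28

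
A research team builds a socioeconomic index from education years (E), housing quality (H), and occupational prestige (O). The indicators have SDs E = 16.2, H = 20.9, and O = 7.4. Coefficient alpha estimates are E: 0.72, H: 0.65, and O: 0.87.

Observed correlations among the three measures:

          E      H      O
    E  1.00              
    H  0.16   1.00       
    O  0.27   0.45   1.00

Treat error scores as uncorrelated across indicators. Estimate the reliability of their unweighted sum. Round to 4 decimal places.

0.7810

Var(E+H+O) = 16.2² + 20.9² + 7.4² + 2·[16.2·20.9·0.16 + 16.2·7.4·0.27 + 20.9·7.4·0.45] = 754.01 + 312.275 = 1066.28.
With uncorrelated errors the cross-covariances are all true-score covariance, so they carry over unchanged; only the diagonal terms shrink to ρᵢσᵢ².
True-score variance = [16.2²·0.72 + 20.9²·0.65 + 7.4²·0.87] + 312.275 = 520.524 + 312.275 = 832.799.
Reliability = 832.799 / 1066.28 = 0.7810.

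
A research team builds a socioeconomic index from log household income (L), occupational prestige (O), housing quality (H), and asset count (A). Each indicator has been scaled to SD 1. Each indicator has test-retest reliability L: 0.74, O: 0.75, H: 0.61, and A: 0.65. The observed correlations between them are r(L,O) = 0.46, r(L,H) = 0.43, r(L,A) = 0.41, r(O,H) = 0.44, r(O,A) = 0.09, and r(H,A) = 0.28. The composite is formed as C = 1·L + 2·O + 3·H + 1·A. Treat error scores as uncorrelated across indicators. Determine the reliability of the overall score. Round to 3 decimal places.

Var(C) = 1 + 2² + 3² + 1 + 2·[2·0.46 + 3·0.43 + 0.41 + 6·0.44 + 2·0.09 + 3·0.28] = 15 + 12.56 = 27.56.
With uncorrelated errors the cross-covariances are all true-score covariance, so they carry over unchanged; only the diagonal terms shrink to ρᵢσᵢ².
True-score variance = [0.74 + 2²·0.75 + 3²·0.61 + 0.65] + 12.56 = 9.88 + 12.56 = 22.44.
Reliability = 22.44 / 27.56 = 0.814.

0.814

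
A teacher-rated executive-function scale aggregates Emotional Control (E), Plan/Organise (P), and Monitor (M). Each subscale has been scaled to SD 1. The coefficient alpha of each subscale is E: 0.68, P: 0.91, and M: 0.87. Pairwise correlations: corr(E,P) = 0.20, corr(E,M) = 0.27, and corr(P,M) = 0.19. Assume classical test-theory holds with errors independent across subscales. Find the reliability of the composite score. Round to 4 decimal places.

0.8750

Var(E+P+M) = 3 + 2·[0.20 + 0.27 + 0.19] = 3 + 1.32 = 4.32.
With uncorrelated errors the cross-covariances are all true-score covariance, so they carry over unchanged; only the diagonal terms shrink to ρᵢσᵢ².
True-score variance = [0.68 + 0.91 + 0.87] + 1.32 = 2.46 + 1.32 = 3.78.
Reliability = 3.78 / 4.32 = 0.8750.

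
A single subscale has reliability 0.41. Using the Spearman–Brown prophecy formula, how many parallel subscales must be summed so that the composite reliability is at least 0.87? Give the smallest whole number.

k ≥ ρ*(1−ρ₁)/(ρ₁(1−ρ*)) = 0.87·0.59 / (0.41·0.13) = 9.630.
Smallest integer k = 10.

10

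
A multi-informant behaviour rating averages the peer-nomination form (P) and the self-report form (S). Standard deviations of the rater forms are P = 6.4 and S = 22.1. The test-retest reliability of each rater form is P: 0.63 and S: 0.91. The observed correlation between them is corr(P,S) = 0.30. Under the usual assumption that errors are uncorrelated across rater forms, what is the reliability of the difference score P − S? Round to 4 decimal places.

0.8670

Var(P−S) = 6.4² + 22.1² − 2·6.4·22.1·0.30 = 529.37 − 84.864 = 444.506.
Because errors are independent across components, Cov(Tᵢ,Tⱼ) = Cov(Xᵢ,Xⱼ); the off-diagonal part of the true-score variance is the same as above.
True-score variance = [6.4²·0.63 + 22.1²·0.91] − 84.864 = 470.258 − 84.864 = 385.394.
Reliability = 385.394 / 444.506 = 0.8670.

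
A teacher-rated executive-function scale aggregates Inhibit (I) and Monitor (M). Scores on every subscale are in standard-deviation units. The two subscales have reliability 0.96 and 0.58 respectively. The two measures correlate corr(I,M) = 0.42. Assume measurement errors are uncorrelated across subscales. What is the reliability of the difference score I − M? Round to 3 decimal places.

0.603

Var(I−M) = 1 + 1 − 2·0.42 = 2 − 0.84 = 1.16.
Because errors are independent across components, Cov(Tᵢ,Tⱼ) = Cov(Xᵢ,Xⱼ); the off-diagonal part of the true-score variance is the same as above.
True-score variance = [0.96 + 0.58] − 0.84 = 1.54 − 0.84 = 0.7.
Reliability = 0.7 / 1.16 = 0.603.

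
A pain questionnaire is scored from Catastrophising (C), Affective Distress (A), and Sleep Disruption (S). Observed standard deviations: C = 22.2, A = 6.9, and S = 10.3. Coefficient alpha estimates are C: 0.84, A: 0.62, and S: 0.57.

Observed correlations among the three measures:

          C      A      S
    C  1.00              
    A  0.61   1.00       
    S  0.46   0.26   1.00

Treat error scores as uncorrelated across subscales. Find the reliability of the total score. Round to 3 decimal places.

Var(C+A+S) = 22.2² + 6.9² + 10.3² + 2·[22.2·6.9·0.61 + 22.2·10.3·0.46 + 6.9·10.3·0.26] = 646.54 + 434.203 = 1080.74.
With uncorrelated errors the cross-covariances are all true-score covariance, so they carry over unchanged; only the diagonal terms shrink to ρᵢσᵢ².
True-score variance = [22.2²·0.84 + 6.9²·0.62 + 10.3²·0.57] + 434.203 = 503.975 + 434.203 = 938.178.
Reliability = 938.178 / 1080.74 = 0.868.

0.868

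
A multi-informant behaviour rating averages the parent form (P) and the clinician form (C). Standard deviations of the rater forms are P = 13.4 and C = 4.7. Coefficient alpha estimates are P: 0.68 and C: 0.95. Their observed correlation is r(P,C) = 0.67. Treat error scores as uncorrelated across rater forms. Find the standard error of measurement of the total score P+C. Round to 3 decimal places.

Var(total) = 201.65 + 84.3932 = 286.043.
True-score variance = 143.086 + 84.3932 = 227.48, so reliability = 0.7953.
Error variance = 286.043 − 227.48 = 58.5637; SEM = √58.5637 = 7.653.

7.653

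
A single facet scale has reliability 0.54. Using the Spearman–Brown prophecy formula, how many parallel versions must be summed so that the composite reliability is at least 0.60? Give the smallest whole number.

k ≥ ρ*(1−ρ₁)/(ρ₁(1−ρ*)) = 0.60·0.46 / (0.54·0.40) = 1.278.
Smallest integer k = 2.

2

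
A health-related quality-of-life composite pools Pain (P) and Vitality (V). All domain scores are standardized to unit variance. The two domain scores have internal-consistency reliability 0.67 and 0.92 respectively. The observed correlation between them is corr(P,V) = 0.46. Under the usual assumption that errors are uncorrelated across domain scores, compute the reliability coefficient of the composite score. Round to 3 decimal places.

0.860

Var(P+V) = 2 + 2·[0.46] = 2 + 0.92 = 2.92.
With uncorrelated errors the cross-covariances are all true-score covariance, so they carry over unchanged; only the diagonal terms shrink to ρᵢσᵢ².
True-score variance = [0.67 + 0.92] + 0.92 = 1.59 + 0.92 = 2.51.
Reliability = 2.51 / 2.92 = 0.860.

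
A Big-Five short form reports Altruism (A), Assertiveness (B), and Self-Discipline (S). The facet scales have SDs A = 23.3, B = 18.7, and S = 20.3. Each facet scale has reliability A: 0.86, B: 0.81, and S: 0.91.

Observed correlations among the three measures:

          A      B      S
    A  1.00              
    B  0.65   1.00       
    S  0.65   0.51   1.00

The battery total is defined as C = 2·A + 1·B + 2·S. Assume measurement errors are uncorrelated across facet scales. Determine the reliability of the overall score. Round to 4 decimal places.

Var(C) = 2²·23.3² + 18.7² + 2²·20.3² + 2·[2·23.3·18.7·0.65 + 4·23.3·20.3·0.65 + 2·18.7·20.3·0.51] = 4169.61 + 4366.8 = 8536.41.
Under uncorrelated errors the observed covariances equal the true-score covariances, so only the own-variance terms attenuate.
True-score variance = [2²·23.3²·0.86 + 18.7²·0.81 + 2²·20.3²·0.91] + 4366.8 = 3650.8 + 4366.8 = 8017.6.
Reliability = 8017.6 / 8536.41 = 0.9392.

0.9392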